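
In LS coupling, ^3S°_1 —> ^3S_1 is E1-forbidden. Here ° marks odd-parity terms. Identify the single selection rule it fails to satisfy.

Initial level: S=1, L=0, J=1, parity odd. Final level: S=1, L=0, J=1, parity even.
Parity must change: odd → even — satisfied.
ΔS = 0: S: 1 → 1 — satisfied.
ΔL = 0, ±1 (not L=0↔0): L: 0 → 0, ΔL = +0 — violated.
ΔJ = 0, ±1 (not J=0↔0): J: 1 → 1, ΔJ = +0 — satisfied.

the L=0 ↔ L=0 exclusion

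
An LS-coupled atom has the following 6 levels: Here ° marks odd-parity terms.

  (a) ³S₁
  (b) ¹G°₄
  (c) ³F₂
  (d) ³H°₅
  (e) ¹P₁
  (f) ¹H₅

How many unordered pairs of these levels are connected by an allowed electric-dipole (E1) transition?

(a)–(b): forbidden (ΔS, ΔL, ΔJ).
(a)–(c): forbidden (parity, ΔL).
(a)–(d): forbidden (ΔL, ΔJ).
(a)–(e): forbidden (parity, ΔS).
(a)–(f): forbidden (parity, ΔS, ΔL, ΔJ).
(b)–(c): forbidden (ΔS, ΔJ).
(b)–(d): forbidden (parity, ΔS).
(b)–(e): forbidden (ΔL, ΔJ).
(b)–(f): allowed.
(c)–(d): forbidden (ΔL, ΔJ).
(c)–(e): forbidden (parity, ΔS, ΔL).
(c)–(f): forbidden (parity, ΔS, ΔL, ΔJ).
(d)–(e): forbidden (ΔS, ΔL, ΔJ).
(d)–(f): forbidden (ΔS).
(e)–(f): forbidden (parity, ΔL, ΔJ).
Allowed pairs: 1 of 15.

1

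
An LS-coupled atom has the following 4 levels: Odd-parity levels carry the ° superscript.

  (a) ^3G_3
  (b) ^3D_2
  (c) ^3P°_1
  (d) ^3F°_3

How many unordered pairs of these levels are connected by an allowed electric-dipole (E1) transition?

(a)–(b): forbidden (parity, ΔL).
(a)–(c): forbidden (ΔL, ΔJ).
(a)–(d): allowed.
(b)–(c): allowed.
(b)–(d): allowed.
(c)–(d): forbidden (parity, ΔL, ΔJ).
Allowed pairs: 3 of 6.

3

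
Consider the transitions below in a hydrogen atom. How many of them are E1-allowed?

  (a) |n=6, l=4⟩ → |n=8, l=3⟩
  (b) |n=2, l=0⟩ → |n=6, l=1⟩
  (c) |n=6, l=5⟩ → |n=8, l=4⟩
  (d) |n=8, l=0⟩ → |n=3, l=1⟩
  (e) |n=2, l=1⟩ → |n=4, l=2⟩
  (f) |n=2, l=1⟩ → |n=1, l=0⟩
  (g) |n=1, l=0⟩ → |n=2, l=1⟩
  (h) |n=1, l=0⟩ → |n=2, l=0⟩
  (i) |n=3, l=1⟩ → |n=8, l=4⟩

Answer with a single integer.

7

(a) allowed
(b) allowed
(c) allowed
(d) allowed
(e) allowed
(f) allowed
(g) allowed
(h) forbidden — Δl = +0 (E1 requires Δl = ±1)
(i) forbidden — Δl = +3 (E1 requires Δl = ±1)
Total allowed: 7 of 9.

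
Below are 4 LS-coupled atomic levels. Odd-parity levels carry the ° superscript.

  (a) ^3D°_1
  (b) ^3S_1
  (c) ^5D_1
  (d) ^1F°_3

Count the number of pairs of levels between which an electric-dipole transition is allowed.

0

(a)–(b): forbidden (ΔL).
(a)–(c): forbidden (ΔS).
(a)–(d): forbidden (parity, ΔS, ΔJ).
(b)–(c): forbidden (parity, ΔS, ΔL).
(b)–(d): forbidden (ΔS, ΔL, ΔJ).
(c)–(d): forbidden (ΔS, ΔJ).
Allowed pairs: 0 of 6.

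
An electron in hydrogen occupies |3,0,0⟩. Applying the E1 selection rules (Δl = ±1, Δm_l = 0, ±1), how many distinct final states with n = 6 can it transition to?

3

E1 requires Δl = ±1, so l_f ∈ {-1, 1}; with 0 ≤ l_f ≤ n_f−1 = 5, the allowed l_f values are {1}.
For l_f = 1: m_f ∈ {m_i−1, m_i, m_i+1} ∩ [−1, 1] = {-1, 0, 1} → 3 states.
Total: 3.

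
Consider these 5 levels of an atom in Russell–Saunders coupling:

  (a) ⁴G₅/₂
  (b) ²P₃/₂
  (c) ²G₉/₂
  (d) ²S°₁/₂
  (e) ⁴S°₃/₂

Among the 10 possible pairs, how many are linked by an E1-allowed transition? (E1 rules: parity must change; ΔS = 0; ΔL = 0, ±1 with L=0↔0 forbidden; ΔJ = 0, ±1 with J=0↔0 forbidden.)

(a)–(b): forbidden (parity, ΔS, ΔL).
(a)–(c): forbidden (parity, ΔS, ΔJ).
(a)–(d): forbidden (ΔS, ΔL, ΔJ).
(a)–(e): forbidden (ΔL).
(b)–(c): forbidden (parity, ΔL, ΔJ).
(b)–(d): allowed.
(b)–(e): forbidden (ΔS).
(c)–(d): forbidden (ΔL, ΔJ).
(c)–(e): forbidden (ΔS, ΔL, ΔJ).
(d)–(e): forbidden (parity, ΔS, ΔL).
Allowed pairs: 1 of 10.

1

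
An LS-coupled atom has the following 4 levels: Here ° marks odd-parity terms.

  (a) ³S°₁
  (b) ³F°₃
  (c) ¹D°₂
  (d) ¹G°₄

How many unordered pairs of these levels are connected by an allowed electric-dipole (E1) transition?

(a)–(b): forbidden (parity, ΔL, ΔJ).
(a)–(c): forbidden (parity, ΔS, ΔL).
(a)–(d): forbidden (parity, ΔS, ΔL, ΔJ).
(b)–(c): forbidden (parity, ΔS).
(b)–(d): forbidden (parity, ΔS).
(c)–(d): forbidden (parity, ΔL, ΔJ).
Allowed pairs: 0 of 6.

0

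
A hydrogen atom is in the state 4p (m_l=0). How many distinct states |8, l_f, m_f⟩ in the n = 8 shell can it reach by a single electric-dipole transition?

4

E1 requires Δl = ±1, so l_f ∈ {0, 2}; with 0 ≤ l_f ≤ n_f−1 = 7, the allowed l_f values are {0, 2}.
For l_f = 0: m_f ∈ {m_i−1, m_i, m_i+1} ∩ [−0, 0] = {0} → 1 state.
For l_f = 2: m_f ∈ {m_i−1, m_i, m_i+1} ∩ [−2, 2] = {-1, 0, 1} → 3 states.
Total: 4.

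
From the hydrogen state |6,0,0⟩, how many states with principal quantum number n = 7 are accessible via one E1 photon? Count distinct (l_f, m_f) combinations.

E1 requires Δl = ±1, so l_f ∈ {-1, 1}; with 0 ≤ l_f ≤ n_f−1 = 6, the allowed l_f values are {1}.
For l_f = 1: m_f ∈ {m_i−1, m_i, m_i+1} ∩ [−1, 1] = {-1, 0, 1} → 3 states.
Total: 3.

3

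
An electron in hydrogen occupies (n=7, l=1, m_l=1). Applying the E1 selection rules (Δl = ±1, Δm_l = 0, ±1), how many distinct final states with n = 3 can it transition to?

E1 requires Δl = ±1, so l_f ∈ {0, 2}; with 0 ≤ l_f ≤ n_f−1 = 2, the allowed l_f values are {0, 2}.
For l_f = 0: m_f ∈ {m_i−1, m_i, m_i+1} ∩ [−0, 0] = {0} → 1 state.
For l_f = 2: m_f ∈ {m_i−1, m_i, m_i+1} ∩ [−2, 2] = {0, 1, 2} → 3 states.
Total: 4.

4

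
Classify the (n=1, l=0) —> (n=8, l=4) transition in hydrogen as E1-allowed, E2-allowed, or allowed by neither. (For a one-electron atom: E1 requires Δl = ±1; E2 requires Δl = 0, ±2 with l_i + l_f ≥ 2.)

Δl = 4 − 0 = +4; l_i + l_f = 4.
E1 (Δl = ±1): not satisfied.
E2 (Δl = 0,±2, l_i+l_f ≥ 2): not satisfied.

neither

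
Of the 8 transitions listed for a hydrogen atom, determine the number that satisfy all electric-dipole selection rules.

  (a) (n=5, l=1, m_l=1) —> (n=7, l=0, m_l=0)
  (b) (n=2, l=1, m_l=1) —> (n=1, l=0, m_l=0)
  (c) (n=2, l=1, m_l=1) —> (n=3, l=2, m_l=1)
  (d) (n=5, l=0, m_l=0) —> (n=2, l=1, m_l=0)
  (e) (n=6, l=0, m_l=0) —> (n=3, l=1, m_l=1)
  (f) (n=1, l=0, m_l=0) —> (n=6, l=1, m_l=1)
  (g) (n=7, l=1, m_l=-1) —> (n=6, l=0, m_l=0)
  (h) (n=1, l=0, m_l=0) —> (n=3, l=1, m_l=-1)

(a) allowed
(b) allowed
(c) allowed
(d) allowed
(e) allowed
(f) allowed
(g) allowed
(h) allowed
Total allowed: 8 of 8.

8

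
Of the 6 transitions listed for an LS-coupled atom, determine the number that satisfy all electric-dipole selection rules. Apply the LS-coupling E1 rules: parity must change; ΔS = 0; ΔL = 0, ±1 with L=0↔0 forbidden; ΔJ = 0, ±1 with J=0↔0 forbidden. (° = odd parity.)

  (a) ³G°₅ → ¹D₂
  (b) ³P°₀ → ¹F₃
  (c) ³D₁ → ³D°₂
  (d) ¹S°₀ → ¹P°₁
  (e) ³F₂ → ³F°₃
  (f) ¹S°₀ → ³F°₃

(a) forbidden (ΔS, ΔL, ΔJ fail)
(b) forbidden (ΔS, ΔL, ΔJ fail)
(c) allowed
(d) forbidden (parity fails)
(e) allowed
(f) forbidden (parity, ΔS, ΔL, ΔJ fail)
Total allowed: 2 of 6.

2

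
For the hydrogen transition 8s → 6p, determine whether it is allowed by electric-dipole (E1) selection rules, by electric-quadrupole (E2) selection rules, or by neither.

Δl = 1 − 0 = +1; l_i + l_f = 1.
E1 (Δl = ±1): satisfied.
E2 (Δl = 0,±2, l_i+l_f ≥ 2): not satisfied.

E1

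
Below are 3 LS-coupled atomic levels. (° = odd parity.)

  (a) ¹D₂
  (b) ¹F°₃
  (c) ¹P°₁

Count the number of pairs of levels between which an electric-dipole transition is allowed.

2

(a)–(b): allowed.
(a)–(c): allowed.
(b)–(c): forbidden (parity, ΔL, ΔJ).
Allowed pairs: 2 of 3.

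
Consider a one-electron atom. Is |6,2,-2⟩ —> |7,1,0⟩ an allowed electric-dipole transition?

Initial l = 2, final l = 1, so Δl = -1. E1 requires Δl = ±1: ok.
Δm_l = 0 − (-2) = +2. E1 requires Δm_l = 0, ±1: fails.
The transition is electric-dipole forbidden.

forbidden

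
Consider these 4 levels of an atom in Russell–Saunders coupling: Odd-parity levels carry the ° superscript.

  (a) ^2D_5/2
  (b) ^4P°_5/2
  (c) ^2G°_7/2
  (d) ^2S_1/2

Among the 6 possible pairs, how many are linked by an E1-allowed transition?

0

(a)–(b): forbidden (ΔS).
(a)–(c): forbidden (ΔL).
(a)–(d): forbidden (parity, ΔL, ΔJ).
(b)–(c): forbidden (parity, ΔS, ΔL).
(b)–(d): forbidden (ΔS, ΔJ).
(c)–(d): forbidden (ΔL, ΔJ).
Allowed pairs: 0 of 6.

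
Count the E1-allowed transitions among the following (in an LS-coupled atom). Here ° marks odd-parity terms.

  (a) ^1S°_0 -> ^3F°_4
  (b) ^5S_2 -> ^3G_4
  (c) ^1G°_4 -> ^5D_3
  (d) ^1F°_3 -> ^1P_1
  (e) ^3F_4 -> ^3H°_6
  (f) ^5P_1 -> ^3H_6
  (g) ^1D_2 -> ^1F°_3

1

(a) forbidden (parity, ΔS, ΔL, ΔJ fail)
(b) forbidden (parity, ΔS, ΔL, ΔJ fail)
(c) forbidden (ΔS, ΔL fail)
(d) forbidden (ΔL, ΔJ fail)
(e) forbidden (ΔL, ΔJ fail)
(f) forbidden (parity, ΔS, ΔL, ΔJ fail)
(g) allowed
Total allowed: 1 of 7.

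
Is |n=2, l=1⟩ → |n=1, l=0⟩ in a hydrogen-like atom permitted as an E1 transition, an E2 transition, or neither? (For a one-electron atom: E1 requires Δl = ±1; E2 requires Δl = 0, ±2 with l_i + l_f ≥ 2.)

Δl = 0 − 1 = -1; l_i + l_f = 1.
E1 (Δl = ±1): satisfied.
E2 (Δl = 0,±2, l_i+l_f ≥ 2): not satisfied.

E1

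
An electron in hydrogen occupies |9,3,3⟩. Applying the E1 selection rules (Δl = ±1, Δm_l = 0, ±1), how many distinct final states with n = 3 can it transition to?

1

E1 requires Δl = ±1, so l_f ∈ {2, 4}; with 0 ≤ l_f ≤ n_f−1 = 2, the allowed l_f values are {2}.
For l_f = 2: m_f ∈ {m_i−1, m_i, m_i+1} ∩ [−2, 2] = {2} → 1 state.
Total: 1.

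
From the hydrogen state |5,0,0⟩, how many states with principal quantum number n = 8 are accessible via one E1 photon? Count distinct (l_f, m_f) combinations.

3

E1 requires Δl = ±1, so l_f ∈ {-1, 1}; with 0 ≤ l_f ≤ n_f−1 = 7, the allowed l_f values are {1}.
For l_f = 1: m_f ∈ {m_i−1, m_i, m_i+1} ∩ [−1, 1] = {-1, 0, 1} → 3 states.
Total: 3.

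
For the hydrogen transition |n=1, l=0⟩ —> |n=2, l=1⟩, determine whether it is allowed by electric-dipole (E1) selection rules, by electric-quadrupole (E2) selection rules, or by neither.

E1

Δl = 1 − 0 = +1; l_i + l_f = 1.
E1 (Δl = ±1): satisfied.
E2 (Δl = 0,±2, l_i+l_f ≥ 2): not satisfied.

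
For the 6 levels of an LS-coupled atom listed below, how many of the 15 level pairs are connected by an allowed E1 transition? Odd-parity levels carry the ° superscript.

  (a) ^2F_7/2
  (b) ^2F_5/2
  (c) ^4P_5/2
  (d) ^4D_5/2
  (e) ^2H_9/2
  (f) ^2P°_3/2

(a)–(b): forbidden (parity).
(a)–(c): forbidden (parity, ΔS, ΔL).
(a)–(d): forbidden (parity, ΔS).
(a)–(e): forbidden (parity, ΔL).
(a)–(f): forbidden (ΔL, ΔJ).
(b)–(c): forbidden (parity, ΔS, ΔL).
(b)–(d): forbidden (parity, ΔS).
(b)–(e): forbidden (parity, ΔL, ΔJ).
(b)–(f): forbidden (ΔL).
(c)–(d): forbidden (parity).
(c)–(e): forbidden (parity, ΔS, ΔL, ΔJ).
(c)–(f): forbidden (ΔS).
(d)–(e): forbidden (parity, ΔS, ΔL, ΔJ).
(d)–(f): forbidden (ΔS).
(e)–(f): forbidden (ΔL, ΔJ).
Allowed pairs: 0 of 15.

0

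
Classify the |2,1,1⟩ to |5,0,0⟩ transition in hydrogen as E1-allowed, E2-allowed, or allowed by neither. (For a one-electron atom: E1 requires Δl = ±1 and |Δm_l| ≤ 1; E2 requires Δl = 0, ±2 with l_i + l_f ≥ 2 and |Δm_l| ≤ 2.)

Δl = 0 − 1 = -1; l_i + l_f = 1.
Δm_l = -1.
E1 (Δl = ±1, |Δm_l| ≤ 1): satisfied.
E2 (Δl = 0,±2, l_i+l_f ≥ 2, |Δm_l| ≤ 2): not satisfied.

E1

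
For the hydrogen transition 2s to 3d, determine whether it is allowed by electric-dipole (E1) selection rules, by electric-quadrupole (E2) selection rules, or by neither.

Δl = 2 − 0 = +2; l_i + l_f = 2.
E1 (Δl = ±1): not satisfied.
E2 (Δl = 0,±2, l_i+l_f ≥ 2): satisfied.

E2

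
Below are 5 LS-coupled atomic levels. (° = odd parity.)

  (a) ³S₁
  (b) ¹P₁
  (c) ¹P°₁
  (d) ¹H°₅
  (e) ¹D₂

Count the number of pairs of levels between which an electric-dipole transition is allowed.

2

(a)–(b): forbidden (parity, ΔS).
(a)–(c): forbidden (ΔS).
(a)–(d): forbidden (ΔS, ΔL, ΔJ).
(a)–(e): forbidden (parity, ΔS, ΔL).
(b)–(c): allowed.
(b)–(d): forbidden (ΔL, ΔJ).
(b)–(e): forbidden (parity).
(c)–(d): forbidden (parity, ΔL, ΔJ).
(c)–(e): allowed.
(d)–(e): forbidden (ΔL, ΔJ).
Allowed pairs: 2 of 10.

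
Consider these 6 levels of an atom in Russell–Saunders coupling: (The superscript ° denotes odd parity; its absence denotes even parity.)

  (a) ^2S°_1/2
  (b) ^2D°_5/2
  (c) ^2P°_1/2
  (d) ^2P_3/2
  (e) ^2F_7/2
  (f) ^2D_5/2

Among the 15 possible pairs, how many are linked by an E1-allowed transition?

(a)–(b): forbidden (parity, ΔL, ΔJ).
(a)–(c): forbidden (parity).
(a)–(d): allowed.
(a)–(e): forbidden (ΔL, ΔJ).
(a)–(f): forbidden (ΔL, ΔJ).
(b)–(c): forbidden (parity, ΔJ).
(b)–(d): allowed.
(b)–(e): allowed.
(b)–(f): allowed.
(c)–(d): allowed.
(c)–(e): forbidden (ΔL, ΔJ).
(c)–(f): forbidden (ΔJ).
(d)–(e): forbidden (parity, ΔL, ΔJ).
(d)–(f): forbidden (parity).
(e)–(f): forbidden (parity).
Allowed pairs: 5 of 15.

5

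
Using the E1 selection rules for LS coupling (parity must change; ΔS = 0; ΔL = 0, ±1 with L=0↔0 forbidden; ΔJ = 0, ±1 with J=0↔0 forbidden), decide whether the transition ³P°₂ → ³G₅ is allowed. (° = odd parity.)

forbidden

Initial level: S=1, L=1, J=2, parity odd. Final level: S=1, L=4, J=5, parity even.
ΔS = 0: S: 1 → 1 — ✓.
Parity must change: odd → even — ✓.
ΔJ = 0, ±1 (not J=0↔0): J: 2 → 5, ΔJ = +3 — ✗.
ΔL = 0, ±1 (not L=0↔0): L: 1 → 4, ΔL = +3 — ✗.
Rule(s) violated: ΔL, ΔJ.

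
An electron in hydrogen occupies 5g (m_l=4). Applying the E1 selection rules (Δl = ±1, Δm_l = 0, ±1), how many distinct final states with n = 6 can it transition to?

E1 requires Δl = ±1, so l_f ∈ {3, 5}; with 0 ≤ l_f ≤ n_f−1 = 5, the allowed l_f values are {3, 5}.
For l_f = 3: m_f ∈ {m_i−1, m_i, m_i+1} ∩ [−3, 3] = {3} → 1 state.
For l_f = 5: m_f ∈ {m_i−1, m_i, m_i+1} ∩ [−5, 5] = {3, 4, 5} → 3 states.
Total: 4.

4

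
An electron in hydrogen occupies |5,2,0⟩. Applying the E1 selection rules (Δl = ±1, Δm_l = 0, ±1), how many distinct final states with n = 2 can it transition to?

E1 requires Δl = ±1, so l_f ∈ {1, 3}; with 0 ≤ l_f ≤ n_f−1 = 1, the allowed l_f values are {1}.
For l_f = 1: m_f ∈ {m_i−1, m_i, m_i+1} ∩ [−1, 1] = {-1, 0, 1} → 3 states.
Total: 3.

3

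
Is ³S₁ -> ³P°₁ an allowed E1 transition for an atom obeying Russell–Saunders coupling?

allowed

Reading off the term symbols: S 1→1, L 0→1, J 1→1, parity even→odd.
ΔL = 0, ±1 (not L=0↔0): L: 0 → 1, ΔL = +1 — passes.
Parity must change: even → odd — passes.
ΔS = 0: S: 1 → 1 — passes.
ΔJ = 0, ±1 (not J=0↔0): J: 1 → 1, ΔJ = +0 — passes.
All four E1 rules are satisfied.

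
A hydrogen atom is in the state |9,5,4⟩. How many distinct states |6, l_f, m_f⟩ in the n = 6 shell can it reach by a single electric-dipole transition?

E1 requires Δl = ±1, so l_f ∈ {4, 6}; with 0 ≤ l_f ≤ n_f−1 = 5, the allowed l_f values are {4}.
For l_f = 4: m_f ∈ {m_i−1, m_i, m_i+1} ∩ [−4, 4] = {3, 4} → 2 states.
Total: 2.

2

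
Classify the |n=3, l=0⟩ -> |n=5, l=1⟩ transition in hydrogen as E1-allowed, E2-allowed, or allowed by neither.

E1

Δl = 1 − 0 = +1; l_i + l_f = 1.
E1 (Δl = ±1): satisfied.
E2 (Δl = 0,±2, l_i+l_f ≥ 2): not satisfied.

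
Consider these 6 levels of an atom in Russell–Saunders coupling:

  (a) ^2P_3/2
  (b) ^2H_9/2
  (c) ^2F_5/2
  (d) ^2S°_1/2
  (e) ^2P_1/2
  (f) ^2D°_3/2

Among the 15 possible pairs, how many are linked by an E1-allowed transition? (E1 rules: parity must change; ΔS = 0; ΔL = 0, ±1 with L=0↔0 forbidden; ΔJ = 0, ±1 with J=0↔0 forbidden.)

(a)–(b): forbidden (parity, ΔL, ΔJ).
(a)–(c): forbidden (parity, ΔL).
(a)–(d): allowed.
(a)–(e): forbidden (parity).
(a)–(f): allowed.
(b)–(c): forbidden (parity, ΔL, ΔJ).
(b)–(d): forbidden (ΔL, ΔJ).
(b)–(e): forbidden (parity, ΔL, ΔJ).
(b)–(f): forbidden (ΔL, ΔJ).
(c)–(d): forbidden (ΔL, ΔJ).
(c)–(e): forbidden (parity, ΔL, ΔJ).
(c)–(f): allowed.
(d)–(e): allowed.
(d)–(f): forbidden (parity, ΔL).
(e)–(f): allowed.
Allowed pairs: 5 of 15.

5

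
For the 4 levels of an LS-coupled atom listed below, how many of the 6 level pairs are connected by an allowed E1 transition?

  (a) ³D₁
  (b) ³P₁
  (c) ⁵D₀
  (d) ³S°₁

1

(a)–(b): forbidden (parity).
(a)–(c): forbidden (parity, ΔS).
(a)–(d): forbidden (ΔL).
(b)–(c): forbidden (parity, ΔS).
(b)–(d): allowed.
(c)–(d): forbidden (ΔS, ΔL).
Allowed pairs: 1 of 6.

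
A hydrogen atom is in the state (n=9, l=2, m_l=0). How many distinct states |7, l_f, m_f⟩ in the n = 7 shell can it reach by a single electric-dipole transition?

6

E1 requires Δl = ±1, so l_f ∈ {1, 3}; with 0 ≤ l_f ≤ n_f−1 = 6, the allowed l_f values are {1, 3}.
For l_f = 1: m_f ∈ {m_i−1, m_i, m_i+1} ∩ [−1, 1] = {-1, 0, 1} → 3 states.
For l_f = 3: m_f ∈ {m_i−1, m_i, m_i+1} ∩ [−3, 3] = {-1, 0, 1} → 3 states.
Total: 6.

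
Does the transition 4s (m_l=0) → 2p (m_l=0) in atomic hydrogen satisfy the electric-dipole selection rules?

l: 0 → 1 (Δl = +1). Δl = ±1 passes.
m_l: 0 → 0 (Δm_l = +0). |Δm_l| ≤ 1 passes.
All E1 selection rules are satisfied.

allowed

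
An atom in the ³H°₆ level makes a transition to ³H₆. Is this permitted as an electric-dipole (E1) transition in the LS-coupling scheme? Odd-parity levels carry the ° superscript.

allowed

Initial level: S=1, L=5, J=6, parity odd. Final level: S=1, L=5, J=6, parity even.
Parity must change: odd → even — ok.
ΔS = 0: S: 1 → 1 — ok.
ΔL = 0, ±1 (not L=0↔0): L: 5 → 5, ΔL = +0 — ok.
ΔJ = 0, ±1 (not J=0↔0): J: 6 → 6, ΔJ = +0 — ok.
All four E1 rules are satisfied.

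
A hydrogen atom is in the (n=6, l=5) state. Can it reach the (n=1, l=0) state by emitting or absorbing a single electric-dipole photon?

Δl = 0 − 5 = -5; the E1 rule Δl = ±1 is fails.
The transition is electric-dipole forbidden.

forbidden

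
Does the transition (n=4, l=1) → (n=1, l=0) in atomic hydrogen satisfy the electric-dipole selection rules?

Δl = 0 − 1 = -1; the E1 rule Δl = ±1 is ✓.
All E1 selection rules are satisfied.

allowed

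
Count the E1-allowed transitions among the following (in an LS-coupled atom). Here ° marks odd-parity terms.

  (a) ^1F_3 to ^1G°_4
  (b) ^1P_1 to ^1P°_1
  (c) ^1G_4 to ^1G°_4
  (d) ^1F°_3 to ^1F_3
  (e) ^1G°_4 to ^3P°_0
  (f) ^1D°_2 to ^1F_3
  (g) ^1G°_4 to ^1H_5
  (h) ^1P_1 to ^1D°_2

7

(a) allowed
(b) allowed
(c) allowed
(d) allowed
(e) forbidden (parity, ΔS, ΔL, ΔJ fail)
(f) allowed
(g) allowed
(h) allowed
Total allowed: 7 of 8.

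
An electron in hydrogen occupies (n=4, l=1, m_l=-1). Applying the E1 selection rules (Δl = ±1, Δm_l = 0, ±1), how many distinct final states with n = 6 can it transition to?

4

E1 requires Δl = ±1, so l_f ∈ {0, 2}; with 0 ≤ l_f ≤ n_f−1 = 5, the allowed l_f values are {0, 2}.
For l_f = 0: m_f ∈ {m_i−1, m_i, m_i+1} ∩ [−0, 0] = {0} → 1 state.
For l_f = 2: m_f ∈ {m_i−1, m_i, m_i+1} ∩ [−2, 2] = {-2, -1, 0} → 3 states.
Total: 4.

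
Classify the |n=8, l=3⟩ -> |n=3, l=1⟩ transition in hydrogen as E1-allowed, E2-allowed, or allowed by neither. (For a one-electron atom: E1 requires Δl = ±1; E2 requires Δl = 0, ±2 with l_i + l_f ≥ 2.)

E2

Δl = 1 − 3 = -2; l_i + l_f = 4.
E1 (Δl = ±1): not satisfied.
E2 (Δl = 0,±2, l_i+l_f ≥ 2): satisfied.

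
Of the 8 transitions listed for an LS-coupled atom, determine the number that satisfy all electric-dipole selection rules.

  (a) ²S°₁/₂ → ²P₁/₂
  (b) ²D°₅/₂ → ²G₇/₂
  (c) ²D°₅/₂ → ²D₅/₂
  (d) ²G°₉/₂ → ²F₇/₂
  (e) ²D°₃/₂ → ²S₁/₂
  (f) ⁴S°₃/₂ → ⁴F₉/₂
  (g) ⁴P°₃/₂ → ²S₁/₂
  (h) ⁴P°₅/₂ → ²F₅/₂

(a) allowed
(b) forbidden (ΔL fails)
(c) allowed
(d) allowed
(e) forbidden (ΔL fails)
(f) forbidden (ΔL, ΔJ fail)
(g) forbidden (ΔS fails)
(h) forbidden (ΔS, ΔL fail)
Total allowed: 3 of 8.

3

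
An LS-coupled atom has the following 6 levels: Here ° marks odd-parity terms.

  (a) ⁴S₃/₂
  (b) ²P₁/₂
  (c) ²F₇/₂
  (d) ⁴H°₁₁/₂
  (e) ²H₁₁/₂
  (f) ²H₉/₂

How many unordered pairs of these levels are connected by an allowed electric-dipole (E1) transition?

0

(a)–(b): forbidden (parity, ΔS).
(a)–(c): forbidden (parity, ΔS, ΔL, ΔJ).
(a)–(d): forbidden (ΔL, ΔJ).
(a)–(e): forbidden (parity, ΔS, ΔL, ΔJ).
(a)–(f): forbidden (parity, ΔS, ΔL, ΔJ).
(b)–(c): forbidden (parity, ΔL, ΔJ).
(b)–(d): forbidden (ΔS, ΔL, ΔJ).
(b)–(e): forbidden (parity, ΔL, ΔJ).
(b)–(f): forbidden (parity, ΔL, ΔJ).
(c)–(d): forbidden (ΔS, ΔL, ΔJ).
(c)–(e): forbidden (parity, ΔL, ΔJ).
(c)–(f): forbidden (parity, ΔL).
(d)–(e): forbidden (ΔS).
(d)–(f): forbidden (ΔS).
(e)–(f): forbidden (parity).
Allowed pairs: 0 of 15.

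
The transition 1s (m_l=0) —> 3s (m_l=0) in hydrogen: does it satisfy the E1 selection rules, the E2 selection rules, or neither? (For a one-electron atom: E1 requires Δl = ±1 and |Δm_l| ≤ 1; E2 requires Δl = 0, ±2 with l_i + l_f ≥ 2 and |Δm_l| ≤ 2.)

neither

Δl = 0 − 0 = +0; l_i + l_f = 0.
Δm_l = +0.
E1 (Δl = ±1, |Δm_l| ≤ 1): not satisfied.
E2 (Δl = 0,±2, l_i+l_f ≥ 2, |Δm_l| ≤ 2): not satisfied.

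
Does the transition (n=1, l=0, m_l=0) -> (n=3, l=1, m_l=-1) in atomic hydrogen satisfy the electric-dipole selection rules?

allowed

Initial l = 0, final l = 1, so Δl = +1. E1 requires Δl = ±1: passes.
m_l: 0 → -1 (Δm_l = -1). |Δm_l| ≤ 1 passes.
All E1 selection rules are satisfied.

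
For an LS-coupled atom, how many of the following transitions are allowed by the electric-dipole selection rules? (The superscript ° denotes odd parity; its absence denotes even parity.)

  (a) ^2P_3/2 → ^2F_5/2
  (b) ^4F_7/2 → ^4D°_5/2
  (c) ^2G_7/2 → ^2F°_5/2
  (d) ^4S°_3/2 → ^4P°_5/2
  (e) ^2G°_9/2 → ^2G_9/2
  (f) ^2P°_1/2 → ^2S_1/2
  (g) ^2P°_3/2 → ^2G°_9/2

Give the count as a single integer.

4

(a) forbidden (parity, ΔL fail)
(b) allowed
(c) allowed
(d) forbidden (parity fails)
(e) allowed
(f) allowed
(g) forbidden (parity, ΔL, ΔJ fail)
Total allowed: 4 of 7.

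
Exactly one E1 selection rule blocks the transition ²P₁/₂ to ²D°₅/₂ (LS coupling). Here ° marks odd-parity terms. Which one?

Parity must change: even → odd — passes.
ΔS = 0: S: 1/2 → 1/2 — passes.
ΔL = 0, ±1 (not L=0↔0): L: 1 → 2, ΔL = +1 — passes.
ΔJ = 0, ±1 (not J=0↔0): J: 1/2 → 5/2, ΔJ = +2 — fails.

the ΔJ = 0, ±1 rule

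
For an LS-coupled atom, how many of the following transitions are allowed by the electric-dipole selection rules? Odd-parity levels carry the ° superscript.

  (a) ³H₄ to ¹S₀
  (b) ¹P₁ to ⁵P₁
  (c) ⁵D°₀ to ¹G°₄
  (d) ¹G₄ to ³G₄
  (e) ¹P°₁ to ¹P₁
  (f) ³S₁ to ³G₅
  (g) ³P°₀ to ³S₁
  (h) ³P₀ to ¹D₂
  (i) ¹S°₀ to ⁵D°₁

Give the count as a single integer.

2

(a) forbidden (parity, ΔS, ΔL, ΔJ fail)
(b) forbidden (parity, ΔS fail)
(c) forbidden (parity, ΔS, ΔL, ΔJ fail)
(d) forbidden (parity, ΔS fail)
(e) allowed
(f) forbidden (parity, ΔL, ΔJ fail)
(g) allowed
(h) forbidden (parity, ΔS, ΔJ fail)
(i) forbidden (parity, ΔS, ΔL fail)
Total allowed: 2 of 9.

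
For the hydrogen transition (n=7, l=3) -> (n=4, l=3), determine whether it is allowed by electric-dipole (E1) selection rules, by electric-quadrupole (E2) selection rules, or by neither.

Δl = 3 − 3 = +0; l_i + l_f = 6.
E1 (Δl = ±1): not satisfied.
E2 (Δl = 0,±2, l_i+l_f ≥ 2): satisfied.

E2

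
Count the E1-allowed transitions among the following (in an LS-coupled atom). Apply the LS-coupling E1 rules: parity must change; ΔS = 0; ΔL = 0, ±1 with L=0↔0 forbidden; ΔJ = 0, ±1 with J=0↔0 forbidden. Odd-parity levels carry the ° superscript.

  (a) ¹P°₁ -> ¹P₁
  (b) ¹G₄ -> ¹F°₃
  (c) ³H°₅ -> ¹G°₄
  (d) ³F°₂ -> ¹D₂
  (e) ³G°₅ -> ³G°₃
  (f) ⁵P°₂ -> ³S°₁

2

(a) allowed
(b) allowed
(c) forbidden (parity, ΔS fail)
(d) forbidden (ΔS fails)
(e) forbidden (parity, ΔJ fail)
(f) forbidden (parity, ΔS fail)
Total allowed: 2 of 6.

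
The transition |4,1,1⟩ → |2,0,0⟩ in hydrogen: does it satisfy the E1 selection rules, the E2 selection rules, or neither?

Δl = 0 − 1 = -1; l_i + l_f = 1.
Δm_l = -1.
E1 (Δl = ±1, |Δm_l| ≤ 1): satisfied.
E2 (Δl = 0,±2, l_i+l_f ≥ 2, |Δm_l| ≤ 2): not satisfied.

E1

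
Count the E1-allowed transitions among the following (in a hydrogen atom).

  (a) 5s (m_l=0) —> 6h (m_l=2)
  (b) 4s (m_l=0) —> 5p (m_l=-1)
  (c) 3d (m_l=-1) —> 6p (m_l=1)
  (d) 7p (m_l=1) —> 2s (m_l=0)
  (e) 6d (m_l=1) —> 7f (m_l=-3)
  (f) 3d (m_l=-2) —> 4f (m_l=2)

2

(a) forbidden — Δl = +5 (E1 requires Δl = ±1); Δm_l = +2 (E1 requires Δm_l = 0, ±1)
(b) allowed
(c) forbidden — Δm_l = +2 (E1 requires Δm_l = 0, ±1)
(d) allowed
(e) forbidden — Δm_l = -4 (E1 requires Δm_l = 0, ±1)
(f) forbidden — Δm_l = +4 (E1 requires Δm_l = 0, ±1)
Total allowed: 2 of 6.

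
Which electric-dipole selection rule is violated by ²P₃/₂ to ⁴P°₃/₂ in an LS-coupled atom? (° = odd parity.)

the ΔS = 0 rule

Initial level: S=1/2, L=1, J=3/2, parity even. Final level: S=3/2, L=1, J=3/2, parity odd.
Parity must change: even → odd — satisfied.
ΔL = 0, ±1 (not L=0↔0): L: 1 → 1, ΔL = +0 — satisfied.
ΔJ = 0, ±1 (not J=0↔0): J: 3/2 → 3/2, ΔJ = +0 — satisfied.
ΔS = 0: S: 1/2 → 3/2 — violated.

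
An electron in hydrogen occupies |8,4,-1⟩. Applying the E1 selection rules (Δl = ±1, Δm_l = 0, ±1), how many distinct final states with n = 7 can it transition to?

E1 requires Δl = ±1, so l_f ∈ {3, 5}; with 0 ≤ l_f ≤ n_f−1 = 6, the allowed l_f values are {3, 5}.
For l_f = 3: m_f ∈ {m_i−1, m_i, m_i+1} ∩ [−3, 3] = {-2, -1, 0} → 3 states.
For l_f = 5: m_f ∈ {m_i−1, m_i, m_i+1} ∩ [−5, 5] = {-2, -1, 0} → 3 states.
Total: 6.

6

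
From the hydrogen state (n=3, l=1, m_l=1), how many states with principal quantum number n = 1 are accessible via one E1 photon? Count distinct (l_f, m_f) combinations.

E1 requires Δl = ±1, so l_f ∈ {0, 2}; with 0 ≤ l_f ≤ n_f−1 = 0, the allowed l_f values are {0}.
For l_f = 0: m_f ∈ {m_i−1, m_i, m_i+1} ∩ [−0, 0] = {0} → 1 state.
Total: 1.

1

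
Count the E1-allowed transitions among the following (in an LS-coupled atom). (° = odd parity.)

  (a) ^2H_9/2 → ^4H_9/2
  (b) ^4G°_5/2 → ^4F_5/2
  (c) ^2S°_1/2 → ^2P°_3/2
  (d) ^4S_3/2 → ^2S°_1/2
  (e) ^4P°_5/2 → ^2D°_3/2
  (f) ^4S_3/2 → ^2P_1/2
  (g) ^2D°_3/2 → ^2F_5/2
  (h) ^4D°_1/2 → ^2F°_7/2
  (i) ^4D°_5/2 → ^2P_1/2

(a) forbidden (parity, ΔS fail)
(b) allowed
(c) forbidden (parity fails)
(d) forbidden (ΔS, ΔL fail)
(e) forbidden (parity, ΔS fail)
(f) forbidden (parity, ΔS fail)
(g) allowed
(h) forbidden (parity, ΔS, ΔJ fail)
(i) forbidden (ΔS, ΔJ fail)
Total allowed: 2 of 9.

2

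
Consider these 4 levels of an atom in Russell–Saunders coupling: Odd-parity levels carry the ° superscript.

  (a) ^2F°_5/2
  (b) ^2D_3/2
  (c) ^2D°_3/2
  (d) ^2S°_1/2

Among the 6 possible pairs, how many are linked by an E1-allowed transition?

2

(a)–(b): allowed.
(a)–(c): forbidden (parity).
(a)–(d): forbidden (parity, ΔL, ΔJ).
(b)–(c): allowed.
(b)–(d): forbidden (ΔL).
(c)–(d): forbidden (parity, ΔL).
Allowed pairs: 2 of 6.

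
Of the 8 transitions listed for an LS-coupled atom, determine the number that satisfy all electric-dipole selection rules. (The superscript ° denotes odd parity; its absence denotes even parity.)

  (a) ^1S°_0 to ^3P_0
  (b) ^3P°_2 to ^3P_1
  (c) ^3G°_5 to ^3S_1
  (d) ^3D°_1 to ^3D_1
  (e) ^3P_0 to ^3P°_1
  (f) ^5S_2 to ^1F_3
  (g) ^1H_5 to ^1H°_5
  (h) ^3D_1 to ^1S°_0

(a) forbidden (ΔS, ΔJ fail)
(b) allowed
(c) forbidden (ΔL, ΔJ fail)
(d) allowed
(e) allowed
(f) forbidden (parity, ΔS, ΔL fail)
(g) allowed
(h) forbidden (ΔS, ΔL fail)
Total allowed: 4 of 8.

4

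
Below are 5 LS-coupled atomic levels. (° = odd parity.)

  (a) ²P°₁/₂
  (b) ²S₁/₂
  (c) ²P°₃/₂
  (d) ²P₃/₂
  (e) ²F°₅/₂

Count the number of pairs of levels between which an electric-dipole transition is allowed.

4

(a)–(b): allowed.
(a)–(c): forbidden (parity).
(a)–(d): allowed.
(a)–(e): forbidden (parity, ΔL, ΔJ).
(b)–(c): allowed.
(b)–(d): forbidden (parity).
(b)–(e): forbidden (ΔL, ΔJ).
(c)–(d): allowed.
(c)–(e): forbidden (parity, ΔL).
(d)–(e): forbidden (ΔL).
Allowed pairs: 4 of 10.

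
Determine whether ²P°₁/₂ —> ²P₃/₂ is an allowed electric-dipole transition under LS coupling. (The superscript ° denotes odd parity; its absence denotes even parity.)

Reading off the term symbols: S 1/2→1/2, L 1→1, J 1/2→3/2, parity odd→even.
Parity must change: odd → even — ✓.
ΔL = 0, ±1 (not L=0↔0): L: 1 → 1, ΔL = +0 — ✓.
ΔS = 0: S: 1/2 → 1/2 — ✓.
ΔJ = 0, ±1 (not J=0↔0): J: 1/2 → 3/2, ΔJ = +1 — ✓.
All four E1 rules are satisfied.

allowed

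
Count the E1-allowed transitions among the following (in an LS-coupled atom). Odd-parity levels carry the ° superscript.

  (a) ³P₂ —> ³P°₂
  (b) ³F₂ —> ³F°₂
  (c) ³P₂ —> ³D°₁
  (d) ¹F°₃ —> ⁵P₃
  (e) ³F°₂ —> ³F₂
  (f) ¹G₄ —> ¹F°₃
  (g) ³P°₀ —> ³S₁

6

(a) allowed
(b) allowed
(c) allowed
(d) forbidden (ΔS, ΔL fail)
(e) allowed
(f) allowed
(g) allowed
Total allowed: 6 of 7.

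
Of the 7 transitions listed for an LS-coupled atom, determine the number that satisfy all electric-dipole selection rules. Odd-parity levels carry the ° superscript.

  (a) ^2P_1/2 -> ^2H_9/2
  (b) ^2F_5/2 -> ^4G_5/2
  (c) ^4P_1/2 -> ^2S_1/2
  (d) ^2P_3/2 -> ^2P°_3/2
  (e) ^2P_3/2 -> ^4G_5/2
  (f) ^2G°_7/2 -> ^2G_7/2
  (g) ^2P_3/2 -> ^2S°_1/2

3

(a) forbidden (parity, ΔL, ΔJ fail)
(b) forbidden (parity, ΔS fail)
(c) forbidden (parity, ΔS fail)
(d) allowed
(e) forbidden (parity, ΔS, ΔL fail)
(f) allowed
(g) allowed
Total allowed: 3 of 7.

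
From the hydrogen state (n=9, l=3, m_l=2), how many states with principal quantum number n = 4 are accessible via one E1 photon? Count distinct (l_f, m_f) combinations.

E1 requires Δl = ±1, so l_f ∈ {2, 4}; with 0 ≤ l_f ≤ n_f−1 = 3, the allowed l_f values are {2}.
For l_f = 2: m_f ∈ {m_i−1, m_i, m_i+1} ∩ [−2, 2] = {1, 2} → 2 states.
Total: 2.

2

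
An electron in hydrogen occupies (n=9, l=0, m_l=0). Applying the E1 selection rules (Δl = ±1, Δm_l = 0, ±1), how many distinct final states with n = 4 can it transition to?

3

E1 requires Δl = ±1, so l_f ∈ {-1, 1}; with 0 ≤ l_f ≤ n_f−1 = 3, the allowed l_f values are {1}.
For l_f = 1: m_f ∈ {m_i−1, m_i, m_i+1} ∩ [−1, 1] = {-1, 0, 1} → 3 states.
Total: 3.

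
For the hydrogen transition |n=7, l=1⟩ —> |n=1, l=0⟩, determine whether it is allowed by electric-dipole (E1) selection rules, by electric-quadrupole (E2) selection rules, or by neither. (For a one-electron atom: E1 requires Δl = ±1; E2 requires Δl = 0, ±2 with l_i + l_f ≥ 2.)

E1

Δl = 0 − 1 = -1; l_i + l_f = 1.
E1 (Δl = ±1): satisfied.
E2 (Δl = 0,±2, l_i+l_f ≥ 2): not satisfied.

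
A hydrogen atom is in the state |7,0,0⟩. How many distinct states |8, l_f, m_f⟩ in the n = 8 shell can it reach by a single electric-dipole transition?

E1 requires Δl = ±1, so l_f ∈ {-1, 1}; with 0 ≤ l_f ≤ n_f−1 = 7, the allowed l_f values are {1}.
For l_f = 1: m_f ∈ {m_i−1, m_i, m_i+1} ∩ [−1, 1] = {-1, 0, 1} → 3 states.
Total: 3.

3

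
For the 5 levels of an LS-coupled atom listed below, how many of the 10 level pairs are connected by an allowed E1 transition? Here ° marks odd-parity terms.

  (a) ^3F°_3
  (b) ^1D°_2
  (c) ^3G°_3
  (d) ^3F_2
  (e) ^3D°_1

(a)–(b): forbidden (parity, ΔS).
(a)–(c): forbidden (parity).
(a)–(d): allowed.
(a)–(e): forbidden (parity, ΔJ).
(b)–(c): forbidden (parity, ΔS, ΔL).
(b)–(d): forbidden (ΔS).
(b)–(e): forbidden (parity, ΔS).
(c)–(d): allowed.
(c)–(e): forbidden (parity, ΔL, ΔJ).
(d)–(e): allowed.
Allowed pairs: 3 of 10.

3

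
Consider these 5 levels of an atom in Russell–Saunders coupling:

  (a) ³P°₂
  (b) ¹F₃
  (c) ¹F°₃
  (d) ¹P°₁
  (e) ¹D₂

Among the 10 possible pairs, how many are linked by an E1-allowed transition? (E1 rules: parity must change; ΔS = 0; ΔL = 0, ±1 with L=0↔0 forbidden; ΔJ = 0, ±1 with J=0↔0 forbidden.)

(a)–(b): forbidden (ΔS, ΔL).
(a)–(c): forbidden (parity, ΔS, ΔL).
(a)–(d): forbidden (parity, ΔS).
(a)–(e): forbidden (ΔS).
(b)–(c): allowed.
(b)–(d): forbidden (ΔL, ΔJ).
(b)–(e): forbidden (parity).
(c)–(d): forbidden (parity, ΔL, ΔJ).
(c)–(e): allowed.
(d)–(e): allowed.
Allowed pairs: 3 of 10.

3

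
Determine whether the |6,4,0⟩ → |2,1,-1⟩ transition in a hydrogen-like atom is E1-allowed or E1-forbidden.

forbidden

l: 4 → 1 (Δl = -3). Δl = ±1 violated.
m_l: 0 → -1 (Δm_l = -1). |Δm_l| ≤ 1 satisfied.
The transition is electric-dipole forbidden.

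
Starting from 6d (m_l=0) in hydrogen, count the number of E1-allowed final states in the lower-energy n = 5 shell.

6

E1 requires Δl = ±1, so l_f ∈ {1, 3}; with 0 ≤ l_f ≤ n_f−1 = 4, the allowed l_f values are {1, 3}.
For l_f = 1: m_f ∈ {m_i−1, m_i, m_i+1} ∩ [−1, 1] = {-1, 0, 1} → 3 states.
For l_f = 3: m_f ∈ {m_i−1, m_i, m_i+1} ∩ [−3, 3] = {-1, 0, 1} → 3 states.
Total: 6.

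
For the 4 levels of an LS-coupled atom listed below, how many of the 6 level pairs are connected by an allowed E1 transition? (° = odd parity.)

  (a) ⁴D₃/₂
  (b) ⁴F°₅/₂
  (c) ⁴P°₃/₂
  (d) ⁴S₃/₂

(a)–(b): allowed.
(a)–(c): allowed.
(a)–(d): forbidden (parity, ΔL).
(b)–(c): forbidden (parity, ΔL).
(b)–(d): forbidden (ΔL).
(c)–(d): allowed.
Allowed pairs: 3 of 6.

3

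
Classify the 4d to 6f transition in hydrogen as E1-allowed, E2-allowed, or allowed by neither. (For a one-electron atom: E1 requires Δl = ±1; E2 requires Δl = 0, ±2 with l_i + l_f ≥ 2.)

Δl = 3 − 2 = +1; l_i + l_f = 5.
E1 (Δl = ±1): satisfied.
E2 (Δl = 0,±2, l_i+l_f ≥ 2): not satisfied.

E1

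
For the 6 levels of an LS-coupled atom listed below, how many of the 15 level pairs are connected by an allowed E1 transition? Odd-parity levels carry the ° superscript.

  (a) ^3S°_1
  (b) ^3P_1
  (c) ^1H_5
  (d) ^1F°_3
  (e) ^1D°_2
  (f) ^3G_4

(a)–(b): allowed.
(a)–(c): forbidden (ΔS, ΔL, ΔJ).
(a)–(d): forbidden (parity, ΔS, ΔL, ΔJ).
(a)–(e): forbidden (parity, ΔS, ΔL).
(a)–(f): forbidden (ΔL, ΔJ).
(b)–(c): forbidden (parity, ΔS, ΔL, ΔJ).
(b)–(d): forbidden (ΔS, ΔL, ΔJ).
(b)–(e): forbidden (ΔS).
(b)–(f): forbidden (parity, ΔL, ΔJ).
(c)–(d): forbidden (ΔL, ΔJ).
(c)–(e): forbidden (ΔL, ΔJ).
(c)–(f): forbidden (parity, ΔS).
(d)–(e): forbidden (parity).
(d)–(f): forbidden (ΔS).
(e)–(f): forbidden (ΔS, ΔL, ΔJ).
Allowed pairs: 1 of 15.

1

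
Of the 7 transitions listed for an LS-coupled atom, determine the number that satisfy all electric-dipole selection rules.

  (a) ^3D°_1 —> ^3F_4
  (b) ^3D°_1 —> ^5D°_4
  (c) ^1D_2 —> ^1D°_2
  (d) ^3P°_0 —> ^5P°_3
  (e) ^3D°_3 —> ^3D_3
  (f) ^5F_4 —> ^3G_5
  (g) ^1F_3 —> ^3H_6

2

(a) forbidden (ΔJ fails)
(b) forbidden (parity, ΔS, ΔJ fail)
(c) allowed
(d) forbidden (parity, ΔS, ΔJ fail)
(e) allowed
(f) forbidden (parity, ΔS fail)
(g) forbidden (parity, ΔS, ΔL, ΔJ fail)
Total allowed: 2 of 7.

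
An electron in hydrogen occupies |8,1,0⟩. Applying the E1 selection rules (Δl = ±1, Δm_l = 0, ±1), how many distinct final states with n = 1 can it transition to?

E1 requires Δl = ±1, so l_f ∈ {0, 2}; with 0 ≤ l_f ≤ n_f−1 = 0, the allowed l_f values are {0}.
For l_f = 0: m_f ∈ {m_i−1, m_i, m_i+1} ∩ [−0, 0] = {0} → 1 state.
Total: 1.

1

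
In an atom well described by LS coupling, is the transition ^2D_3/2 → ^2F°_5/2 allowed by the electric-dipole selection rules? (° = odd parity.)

allowed

Parity must change: even → odd — passes.
ΔS = 0: S: 1/2 → 1/2 — passes.
ΔL = 0, ±1 (not L=0↔0): L: 2 → 3, ΔL = +1 — passes.
ΔJ = 0, ±1 (not J=0↔0): J: 3/2 → 5/2, ΔJ = +1 — passes.
All four E1 rules are satisfied.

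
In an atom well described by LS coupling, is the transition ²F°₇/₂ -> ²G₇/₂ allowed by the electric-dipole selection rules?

Reading off the term symbols: S 1/2→1/2, L 3→4, J 7/2→7/2, parity odd→even.
ΔS = 0: S: 1/2 → 1/2 — satisfied.
ΔJ = 0, ±1 (not J=0↔0): J: 7/2 → 7/2, ΔJ = +0 — satisfied.
ΔL = 0, ±1 (not L=0↔0): L: 3 → 4, ΔL = +1 — satisfied.
Parity must change: odd → even — satisfied.
All four E1 rules are satisfied.

allowed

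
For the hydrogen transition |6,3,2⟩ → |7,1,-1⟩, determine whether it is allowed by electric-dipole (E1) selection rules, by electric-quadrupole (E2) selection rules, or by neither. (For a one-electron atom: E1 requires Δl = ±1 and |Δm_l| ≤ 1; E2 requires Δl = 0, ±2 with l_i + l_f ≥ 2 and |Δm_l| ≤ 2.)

Δl = 1 − 3 = -2; l_i + l_f = 4.
Δm_l = -3.
E1 (Δl = ±1, |Δm_l| ≤ 1): not satisfied.
E2 (Δl = 0,±2, l_i+l_f ≥ 2, |Δm_l| ≤ 2): not satisfied.

neither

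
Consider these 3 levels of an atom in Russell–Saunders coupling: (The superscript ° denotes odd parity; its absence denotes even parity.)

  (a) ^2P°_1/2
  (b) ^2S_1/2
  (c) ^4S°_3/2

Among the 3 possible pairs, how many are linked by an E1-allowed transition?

(a)–(b): allowed.
(a)–(c): forbidden (parity, ΔS).
(b)–(c): forbidden (ΔS, ΔL).
Allowed pairs: 1 of 3.

1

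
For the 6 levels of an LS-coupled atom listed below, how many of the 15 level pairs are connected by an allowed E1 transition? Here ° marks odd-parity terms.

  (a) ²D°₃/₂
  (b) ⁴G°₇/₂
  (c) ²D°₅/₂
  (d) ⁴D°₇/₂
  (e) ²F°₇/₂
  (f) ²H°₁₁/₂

0

(a)–(b): forbidden (parity, ΔS, ΔL, ΔJ).
(a)–(c): forbidden (parity).
(a)–(d): forbidden (parity, ΔS, ΔJ).
(a)–(e): forbidden (parity, ΔJ).
(a)–(f): forbidden (parity, ΔL, ΔJ).
(b)–(c): forbidden (parity, ΔS, ΔL).
(b)–(d): forbidden (parity, ΔL).
(b)–(e): forbidden (parity, ΔS).
(b)–(f): forbidden (parity, ΔS, ΔJ).
(c)–(d): forbidden (parity, ΔS).
(c)–(e): forbidden (parity).
(c)–(f): forbidden (parity, ΔL, ΔJ).
(d)–(e): forbidden (parity, ΔS).
(d)–(f): forbidden (parity, ΔS, ΔL, ΔJ).
(e)–(f): forbidden (parity, ΔL, ΔJ).
Allowed pairs: 0 of 15.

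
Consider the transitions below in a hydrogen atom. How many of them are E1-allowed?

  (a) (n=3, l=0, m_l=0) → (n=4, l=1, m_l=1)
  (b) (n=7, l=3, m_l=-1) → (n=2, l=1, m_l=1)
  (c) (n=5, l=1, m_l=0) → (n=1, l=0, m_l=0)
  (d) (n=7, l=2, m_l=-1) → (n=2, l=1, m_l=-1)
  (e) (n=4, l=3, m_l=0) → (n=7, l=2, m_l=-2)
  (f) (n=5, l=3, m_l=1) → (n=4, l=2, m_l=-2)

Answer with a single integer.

3

(a) allowed
(b) forbidden — Δl = -2 (E1 requires Δl = ±1); Δm_l = +2 (E1 requires Δm_l = 0, ±1)
(c) allowed
(d) allowed
(e) forbidden — Δm_l = -2 (E1 requires Δm_l = 0, ±1)
(f) forbidden — Δm_l = -3 (E1 requires Δm_l = 0, ±1)
Total allowed: 3 of 6.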